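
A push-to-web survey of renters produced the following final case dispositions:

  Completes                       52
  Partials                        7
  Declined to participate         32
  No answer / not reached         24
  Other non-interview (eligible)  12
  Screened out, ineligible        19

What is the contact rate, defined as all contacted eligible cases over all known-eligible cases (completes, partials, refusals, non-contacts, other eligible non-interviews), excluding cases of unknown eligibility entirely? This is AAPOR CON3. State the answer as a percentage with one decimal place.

Num: 52 + 7 + 32 + 12 = 103
Base: 52 + 7 + 32 + 24 + 12 = 127
CON3 = 103 / 127 = 0.8110

81.1%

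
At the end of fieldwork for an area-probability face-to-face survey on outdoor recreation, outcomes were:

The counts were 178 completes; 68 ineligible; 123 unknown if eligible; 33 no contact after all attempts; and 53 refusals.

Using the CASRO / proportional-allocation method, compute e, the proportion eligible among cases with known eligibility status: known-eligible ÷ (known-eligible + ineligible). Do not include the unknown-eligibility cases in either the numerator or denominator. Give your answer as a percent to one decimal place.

Determined eligible = 178 + 53 + 33 = 264
e = 264 / (264 + 68) = 264 / 332 = 0.7952

79.5%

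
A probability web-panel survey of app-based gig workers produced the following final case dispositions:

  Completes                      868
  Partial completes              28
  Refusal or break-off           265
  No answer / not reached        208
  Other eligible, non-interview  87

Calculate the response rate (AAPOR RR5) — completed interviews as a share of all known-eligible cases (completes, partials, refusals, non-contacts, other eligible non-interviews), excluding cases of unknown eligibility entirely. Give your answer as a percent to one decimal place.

59.6%

Top = 868
Denom = 868 + 28 + 265 + 208 + 87 = 1456
RR5 = 868 / 1456 = 0.5962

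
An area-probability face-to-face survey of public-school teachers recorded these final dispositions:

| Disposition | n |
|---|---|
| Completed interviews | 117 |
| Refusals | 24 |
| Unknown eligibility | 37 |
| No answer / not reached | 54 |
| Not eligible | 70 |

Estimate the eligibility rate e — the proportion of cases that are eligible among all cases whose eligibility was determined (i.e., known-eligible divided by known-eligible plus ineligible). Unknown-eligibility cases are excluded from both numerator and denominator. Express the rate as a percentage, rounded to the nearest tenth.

Eligible (known) = 117 + 24 + 54 = 195
e = 195 / (195 + 70) = 195 / 265 = 0.7358

73.6%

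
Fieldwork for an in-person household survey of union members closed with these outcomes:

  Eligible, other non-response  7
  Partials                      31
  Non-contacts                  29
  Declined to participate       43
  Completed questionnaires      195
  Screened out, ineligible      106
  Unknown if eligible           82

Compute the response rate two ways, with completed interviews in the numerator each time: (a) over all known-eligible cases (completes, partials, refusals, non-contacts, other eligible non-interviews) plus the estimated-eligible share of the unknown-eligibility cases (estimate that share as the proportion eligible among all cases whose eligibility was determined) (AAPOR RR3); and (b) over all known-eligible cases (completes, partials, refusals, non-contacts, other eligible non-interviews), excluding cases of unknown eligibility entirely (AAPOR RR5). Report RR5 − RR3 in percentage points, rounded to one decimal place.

Top: 195
Eligible (known): 195 + 31 + 43 + 29 + 7 = 305
e = 305 / (305 + 106) = 305 / 411 = 0.7421
Eligible share of unknowns: 0.7421 × 82 = 60.85
Denominator: 305 + 60.85 = 365.85
RR3 = 195 / 365.85 = 0.5330
Denominator: 195 + 31 + 43 + 29 + 7 = 305
RR5 = 195 / 305 = 0.6393
Difference = 63.93 − 53.30 = 10.63 percentage points

10.6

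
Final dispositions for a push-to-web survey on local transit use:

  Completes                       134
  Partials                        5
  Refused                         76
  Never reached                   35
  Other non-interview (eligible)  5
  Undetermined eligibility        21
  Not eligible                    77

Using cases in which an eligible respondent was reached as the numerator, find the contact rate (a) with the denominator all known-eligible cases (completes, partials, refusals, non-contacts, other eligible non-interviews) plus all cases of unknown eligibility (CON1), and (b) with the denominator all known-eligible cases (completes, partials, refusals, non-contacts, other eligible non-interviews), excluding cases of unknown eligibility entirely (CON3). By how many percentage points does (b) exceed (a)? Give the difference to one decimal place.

Top: 134 + 5 + 76 + 5 = 220
Base: 134 + 5 + 76 + 35 + 5 + 21 = 276
CON1 = 220 / 276 = 0.7971
Base: 134 + 5 + 76 + 35 + 5 = 255
CON3 = 220 / 255 = 0.8627
Difference = 86.27 − 79.71 = 6.56 percentage points

6.6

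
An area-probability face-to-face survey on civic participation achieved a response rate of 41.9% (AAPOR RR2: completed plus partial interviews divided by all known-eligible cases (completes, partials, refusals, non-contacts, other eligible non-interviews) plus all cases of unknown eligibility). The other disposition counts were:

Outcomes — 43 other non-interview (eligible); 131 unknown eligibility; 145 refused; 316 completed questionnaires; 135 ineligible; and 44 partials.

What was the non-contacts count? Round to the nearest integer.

180

Numerator = 316 + 44 = 360
RR2 = 360 / D = 0.419
D = 360 / 0.419 = 859.2
Remaining denominator categories sum to 679
non-contacts = 859.2 − 679 ≈ 180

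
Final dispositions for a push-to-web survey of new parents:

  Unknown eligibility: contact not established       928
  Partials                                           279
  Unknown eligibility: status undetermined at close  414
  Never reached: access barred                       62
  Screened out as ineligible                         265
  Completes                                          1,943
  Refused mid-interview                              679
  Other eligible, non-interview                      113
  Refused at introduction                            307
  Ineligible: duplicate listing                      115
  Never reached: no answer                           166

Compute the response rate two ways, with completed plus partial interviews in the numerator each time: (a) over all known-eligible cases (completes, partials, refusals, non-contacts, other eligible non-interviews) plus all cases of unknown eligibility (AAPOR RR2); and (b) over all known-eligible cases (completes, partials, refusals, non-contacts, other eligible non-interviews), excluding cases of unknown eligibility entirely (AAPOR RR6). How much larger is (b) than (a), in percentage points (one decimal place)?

17.2

Refused = 307 + 679 = 986
Non-contacts = 166 + 62 = 228
Unknown eligibility = 928 + 414 = 1342
Not eligible = 265 + 115 = 380
Top = 1943 + 279 = 2222
Denom = 1943 + 279 + 986 + 228 + 113 + 1342 = 4891
RR2 = 2222 / 4891 = 0.4543
Denom = 1943 + 279 + 986 + 228 + 113 = 3549
RR6 = 2222 / 3549 = 0.6261
Difference = 62.61 − 45.43 = 17.18 percentage points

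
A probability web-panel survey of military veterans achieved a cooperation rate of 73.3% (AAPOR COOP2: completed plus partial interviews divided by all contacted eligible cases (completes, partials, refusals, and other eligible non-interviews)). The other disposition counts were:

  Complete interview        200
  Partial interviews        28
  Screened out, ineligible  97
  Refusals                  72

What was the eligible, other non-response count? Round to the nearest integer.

11

Numerator = 200 + 28 = 228
COOP2 = 228 / D = 0.733
D = 228 / 0.733 = 311.1
Other denominator terms total 300
eligible, other non-response = 311.1 − 300 ≈ 11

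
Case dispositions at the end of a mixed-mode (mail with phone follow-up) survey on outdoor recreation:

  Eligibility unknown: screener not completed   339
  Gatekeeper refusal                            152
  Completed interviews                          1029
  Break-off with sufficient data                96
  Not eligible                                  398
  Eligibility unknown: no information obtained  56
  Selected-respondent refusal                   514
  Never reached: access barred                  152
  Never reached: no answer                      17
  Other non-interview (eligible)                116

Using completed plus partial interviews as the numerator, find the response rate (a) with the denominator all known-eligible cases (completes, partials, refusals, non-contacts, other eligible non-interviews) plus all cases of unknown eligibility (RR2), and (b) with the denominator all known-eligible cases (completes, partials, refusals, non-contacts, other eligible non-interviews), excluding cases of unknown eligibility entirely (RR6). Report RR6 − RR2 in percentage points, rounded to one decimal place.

8.7

Declined to participate = 152 + 514 = 666
Never reached = 17 + 152 = 169
Undetermined eligibility = 339 + 56 = 395
Numerator: 1029 + 96 = 1125
Base: 1029 + 96 + 666 + 169 + 116 + 395 = 2471
RR2 = 1125 / 2471 = 0.4553
Base: 1029 + 96 + 666 + 169 + 116 = 2076
RR6 = 1125 / 2076 = 0.5419
Difference = 54.19 − 45.53 = 8.66 percentage points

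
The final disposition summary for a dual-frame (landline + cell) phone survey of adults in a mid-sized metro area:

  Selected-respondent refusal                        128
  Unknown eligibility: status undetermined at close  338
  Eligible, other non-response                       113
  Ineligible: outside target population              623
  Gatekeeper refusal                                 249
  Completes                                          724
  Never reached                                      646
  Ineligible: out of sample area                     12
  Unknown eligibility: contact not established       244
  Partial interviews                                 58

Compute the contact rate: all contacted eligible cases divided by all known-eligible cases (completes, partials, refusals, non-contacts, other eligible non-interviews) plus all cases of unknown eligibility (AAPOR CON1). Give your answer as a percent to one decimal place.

Refusal or break-off = 249 + 128 = 377
Unknown eligibility = 244 + 338 = 582
Screened out, ineligible = 623 + 12 = 635
Top → 724 + 58 + 377 + 113 = 1272
Denominator → 724 + 58 + 377 + 646 + 113 + 582 = 2500
CON1 = 1272 / 2500 = 0.5088

50.9%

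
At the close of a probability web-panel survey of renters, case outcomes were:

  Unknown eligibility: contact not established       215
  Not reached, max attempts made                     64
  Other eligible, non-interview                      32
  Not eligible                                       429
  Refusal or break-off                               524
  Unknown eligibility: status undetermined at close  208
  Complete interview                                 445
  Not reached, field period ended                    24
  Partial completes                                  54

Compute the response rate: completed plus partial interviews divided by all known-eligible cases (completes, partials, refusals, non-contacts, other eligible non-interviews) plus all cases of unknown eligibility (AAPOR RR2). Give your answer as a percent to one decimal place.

No answer / not reached = 24 + 64 = 88
Unknown eligibility = 215 + 208 = 423
Numerator = 445 + 54 = 499
Denom = 445 + 54 + 524 + 88 + 32 + 423 = 1566
RR2 = 499 / 1566 = 0.3186

31.9%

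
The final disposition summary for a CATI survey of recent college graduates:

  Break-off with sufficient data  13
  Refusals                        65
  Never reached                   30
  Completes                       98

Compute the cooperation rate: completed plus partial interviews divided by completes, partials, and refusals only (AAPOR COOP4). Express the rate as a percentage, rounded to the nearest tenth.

63.1%

Num = 98 + 13 = 111
Denom = 98 + 13 + 65 = 176
COOP4 = 111 / 176 = 0.6307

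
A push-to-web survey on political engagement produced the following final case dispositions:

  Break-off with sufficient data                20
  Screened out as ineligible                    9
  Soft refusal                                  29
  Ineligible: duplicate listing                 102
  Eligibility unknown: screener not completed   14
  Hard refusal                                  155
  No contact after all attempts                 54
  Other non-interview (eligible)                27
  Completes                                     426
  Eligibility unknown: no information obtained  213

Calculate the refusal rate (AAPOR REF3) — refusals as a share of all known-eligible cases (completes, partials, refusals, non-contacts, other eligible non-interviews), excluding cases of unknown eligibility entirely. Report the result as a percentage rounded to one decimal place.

Refusals = 155 + 29 = 184
Unknown if eligible = 14 + 213 = 227
Screened out, ineligible = 9 + 102 = 111
Top = 184
Denom = 426 + 20 + 184 + 54 + 27 = 711
REF3 = 184 / 711 = 0.2588

25.9%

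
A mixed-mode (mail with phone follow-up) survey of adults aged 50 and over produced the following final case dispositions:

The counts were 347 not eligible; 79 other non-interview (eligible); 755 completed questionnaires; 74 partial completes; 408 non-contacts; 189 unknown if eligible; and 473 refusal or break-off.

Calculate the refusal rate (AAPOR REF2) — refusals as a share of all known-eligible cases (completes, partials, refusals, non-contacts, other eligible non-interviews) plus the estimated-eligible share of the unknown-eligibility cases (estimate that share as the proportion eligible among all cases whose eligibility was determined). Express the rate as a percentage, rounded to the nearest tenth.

Numerator: 473
Known eligible: 755 + 74 + 473 + 408 + 79 = 1789
e = 1789 / (1789 + 347) = 1789 / 2136 = 0.8375
Eligible share of unknowns: 0.8375 × 189 = 158.29
Base: 1789 + 158.29 = 1947.29
REF2 = 473 / 1947.29 = 0.2429

24.3%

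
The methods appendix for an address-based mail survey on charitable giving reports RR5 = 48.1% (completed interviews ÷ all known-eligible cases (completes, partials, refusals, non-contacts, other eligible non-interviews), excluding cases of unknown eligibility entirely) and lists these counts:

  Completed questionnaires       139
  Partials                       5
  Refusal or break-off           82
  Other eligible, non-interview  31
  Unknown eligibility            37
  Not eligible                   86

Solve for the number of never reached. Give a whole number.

32

RR5 = 139 / D = 0.481
D = 139 / 0.481 = 289.0
Other denominator terms total 257
never reached = 289.0 − 257 ≈ 32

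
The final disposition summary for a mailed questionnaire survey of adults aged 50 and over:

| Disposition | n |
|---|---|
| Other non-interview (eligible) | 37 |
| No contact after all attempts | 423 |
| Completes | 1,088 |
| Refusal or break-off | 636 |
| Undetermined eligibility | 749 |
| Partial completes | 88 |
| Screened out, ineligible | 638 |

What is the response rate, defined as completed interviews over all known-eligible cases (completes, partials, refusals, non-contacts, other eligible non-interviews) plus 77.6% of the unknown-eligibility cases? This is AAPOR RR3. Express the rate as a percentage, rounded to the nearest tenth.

38.1%

Numerator: 1088
Known eligible: 1088 + 88 + 636 + 423 + 37 = 2272
e × U: 0.7760 × 749 = 581.22
Denom: 2272 + 581.22 = 2853.22
RR3 = 1088 / 2853.22 = 0.3813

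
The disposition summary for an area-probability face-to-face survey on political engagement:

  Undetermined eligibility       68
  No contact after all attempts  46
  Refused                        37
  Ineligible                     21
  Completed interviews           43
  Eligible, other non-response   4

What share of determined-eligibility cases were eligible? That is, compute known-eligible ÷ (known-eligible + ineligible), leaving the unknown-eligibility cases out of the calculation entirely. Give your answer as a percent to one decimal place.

86.1%

Determined eligible → 43 + 37 + 46 + 4 = 130
e = 130 / (130 + 21) = 130 / 151 = 0.8609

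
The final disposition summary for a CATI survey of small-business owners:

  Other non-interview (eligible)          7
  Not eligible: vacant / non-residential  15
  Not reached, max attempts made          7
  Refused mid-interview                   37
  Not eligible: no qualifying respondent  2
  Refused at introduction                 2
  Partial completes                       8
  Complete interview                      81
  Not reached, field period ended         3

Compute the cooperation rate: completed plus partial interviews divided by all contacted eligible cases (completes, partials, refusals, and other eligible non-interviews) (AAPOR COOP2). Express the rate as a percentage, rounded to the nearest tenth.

65.9%

Refused = 2 + 37 = 39
Never reached = 3 + 7 = 10
Out of scope = 2 + 15 = 17
Num = 81 + 8 = 89
Denom = 81 + 8 + 39 + 7 = 135
COOP2 = 89 / 135 = 0.6593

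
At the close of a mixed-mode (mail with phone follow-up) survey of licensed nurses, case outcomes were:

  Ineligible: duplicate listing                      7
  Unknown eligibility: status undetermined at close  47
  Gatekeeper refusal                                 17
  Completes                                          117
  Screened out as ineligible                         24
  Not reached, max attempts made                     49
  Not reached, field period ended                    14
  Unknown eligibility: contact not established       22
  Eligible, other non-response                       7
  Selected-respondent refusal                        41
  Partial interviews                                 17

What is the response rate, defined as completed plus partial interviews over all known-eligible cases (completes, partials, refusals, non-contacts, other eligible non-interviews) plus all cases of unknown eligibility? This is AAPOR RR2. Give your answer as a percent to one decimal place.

Refused = 17 + 41 = 58
Non-contacts = 14 + 49 = 63
Unknown if eligible = 22 + 47 = 69
Screened out, ineligible = 24 + 7 = 31
Top = 117 + 17 = 134
Denom = 117 + 17 + 58 + 63 + 7 + 69 = 331
RR2 = 134 / 331 = 0.4048

40.5%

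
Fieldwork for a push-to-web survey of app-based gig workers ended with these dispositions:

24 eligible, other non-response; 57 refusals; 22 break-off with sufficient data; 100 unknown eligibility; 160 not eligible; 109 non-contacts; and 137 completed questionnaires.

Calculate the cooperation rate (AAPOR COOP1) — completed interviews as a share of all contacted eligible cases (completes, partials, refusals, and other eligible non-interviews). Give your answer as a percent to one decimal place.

Top → 137
Denominator → 137 + 22 + 57 + 24 = 240
COOP1 = 137 / 240 = 0.5708

57.1%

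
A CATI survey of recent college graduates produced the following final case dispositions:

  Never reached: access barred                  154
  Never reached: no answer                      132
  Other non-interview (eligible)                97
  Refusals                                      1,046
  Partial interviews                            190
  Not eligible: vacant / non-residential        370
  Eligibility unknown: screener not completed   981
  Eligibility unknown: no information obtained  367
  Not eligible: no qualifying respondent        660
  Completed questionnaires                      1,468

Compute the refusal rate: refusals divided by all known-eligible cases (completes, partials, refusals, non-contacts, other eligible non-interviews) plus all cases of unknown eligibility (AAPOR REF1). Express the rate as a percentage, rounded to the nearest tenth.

23.6%

No contact after all attempts = 132 + 154 = 286
Unknown eligibility = 981 + 367 = 1348
Out of scope = 660 + 370 = 1030
Top → 1046
Denominator → 1468 + 190 + 1046 + 286 + 97 + 1348 = 4435
REF1 = 1046 / 4435 = 0.2359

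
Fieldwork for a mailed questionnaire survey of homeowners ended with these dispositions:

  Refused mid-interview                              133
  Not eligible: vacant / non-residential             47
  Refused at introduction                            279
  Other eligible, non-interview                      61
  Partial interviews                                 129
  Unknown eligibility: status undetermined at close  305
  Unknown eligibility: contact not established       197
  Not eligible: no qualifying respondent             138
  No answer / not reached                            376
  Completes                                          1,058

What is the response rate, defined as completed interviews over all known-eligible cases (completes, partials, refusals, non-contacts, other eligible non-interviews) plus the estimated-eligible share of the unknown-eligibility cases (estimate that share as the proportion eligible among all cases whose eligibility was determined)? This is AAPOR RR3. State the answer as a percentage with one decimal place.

Refusals = 279 + 133 = 412
Eligibility not determined = 197 + 305 = 502
Out of scope = 138 + 47 = 185
Top: 1058
Known eligible: 1058 + 129 + 412 + 376 + 61 = 2036
e = 2036 / (2036 + 185) = 2036 / 2221 = 0.9167
Eligible share of unknowns: 0.9167 × 502 = 460.18
Base: 2036 + 460.18 = 2496.18
RR3 = 1058 / 2496.18 = 0.4238

42.4%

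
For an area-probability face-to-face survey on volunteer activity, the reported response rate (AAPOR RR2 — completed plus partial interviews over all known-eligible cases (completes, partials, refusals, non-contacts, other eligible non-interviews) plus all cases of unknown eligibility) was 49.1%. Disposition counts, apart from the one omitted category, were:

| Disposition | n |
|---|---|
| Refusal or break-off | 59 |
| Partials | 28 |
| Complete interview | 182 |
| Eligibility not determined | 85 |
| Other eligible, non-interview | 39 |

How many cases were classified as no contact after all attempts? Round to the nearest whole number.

35

Num = 182 + 28 = 210
RR2 = 210 / D = 0.491
D = 210 / 0.491 = 427.7
Rest of base = 393
no contact after all attempts = 427.7 − 393 ≈ 35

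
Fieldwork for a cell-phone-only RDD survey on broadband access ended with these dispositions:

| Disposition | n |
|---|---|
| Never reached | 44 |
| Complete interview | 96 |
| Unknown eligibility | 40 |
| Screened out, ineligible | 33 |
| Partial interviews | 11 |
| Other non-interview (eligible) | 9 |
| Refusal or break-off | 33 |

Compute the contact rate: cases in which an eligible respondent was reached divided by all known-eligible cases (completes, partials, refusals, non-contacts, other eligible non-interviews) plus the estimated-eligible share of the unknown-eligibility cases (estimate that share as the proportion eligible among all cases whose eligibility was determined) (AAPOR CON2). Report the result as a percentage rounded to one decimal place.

65.6%

Numerator: 96 + 11 + 33 + 9 = 149
Eligible (known): 96 + 11 + 33 + 44 + 9 = 193
e = 193 / (193 + 33) = 193 / 226 = 0.8540
e × U: 0.8540 × 40 = 34.16
Denom: 193 + 34.16 = 227.16
CON2 = 149 / 227.16 = 0.6559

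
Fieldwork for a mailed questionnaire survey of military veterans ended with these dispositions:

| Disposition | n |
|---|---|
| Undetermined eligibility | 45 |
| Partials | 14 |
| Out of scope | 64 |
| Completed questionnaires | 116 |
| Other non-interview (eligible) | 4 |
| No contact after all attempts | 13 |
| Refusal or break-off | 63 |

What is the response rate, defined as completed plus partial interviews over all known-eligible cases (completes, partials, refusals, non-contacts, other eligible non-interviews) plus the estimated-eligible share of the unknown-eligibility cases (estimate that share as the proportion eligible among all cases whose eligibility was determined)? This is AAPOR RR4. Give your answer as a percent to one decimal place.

53.2%

Numerator = 116 + 14 = 130
Determined eligible = 116 + 14 + 63 + 13 + 4 = 210
e = 210 / (210 + 64) = 210 / 274 = 0.7664
Estimated eligible among unknowns = 0.7664 × 45 = 34.49
Denominator = 210 + 34.49 = 244.49
RR4 = 130 / 244.49 = 0.5317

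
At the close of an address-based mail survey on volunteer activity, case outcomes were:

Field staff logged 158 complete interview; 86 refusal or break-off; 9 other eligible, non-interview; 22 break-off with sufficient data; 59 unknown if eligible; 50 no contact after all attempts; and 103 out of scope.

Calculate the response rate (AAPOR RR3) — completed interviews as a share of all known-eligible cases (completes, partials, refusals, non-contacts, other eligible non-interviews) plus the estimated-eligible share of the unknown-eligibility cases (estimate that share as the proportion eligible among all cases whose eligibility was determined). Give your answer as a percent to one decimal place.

Top → 158
Known eligible → 158 + 22 + 86 + 50 + 9 = 325
e = 325 / (325 + 103) = 325 / 428 = 0.7593
Estimated eligible among unknowns → 0.7593 × 59 = 44.80
Denominator → 325 + 44.80 = 369.80
RR3 = 158 / 369.80 = 0.4273

42.7%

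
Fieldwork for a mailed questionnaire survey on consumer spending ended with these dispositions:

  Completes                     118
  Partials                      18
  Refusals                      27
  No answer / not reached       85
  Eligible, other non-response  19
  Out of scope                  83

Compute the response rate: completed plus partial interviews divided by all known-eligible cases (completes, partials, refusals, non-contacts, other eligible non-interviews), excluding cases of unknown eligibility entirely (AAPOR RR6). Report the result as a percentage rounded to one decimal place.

50.9%

Numerator = 118 + 18 = 136
Denom = 118 + 18 + 27 + 85 + 19 = 267
RR6 = 136 / 267 = 0.5094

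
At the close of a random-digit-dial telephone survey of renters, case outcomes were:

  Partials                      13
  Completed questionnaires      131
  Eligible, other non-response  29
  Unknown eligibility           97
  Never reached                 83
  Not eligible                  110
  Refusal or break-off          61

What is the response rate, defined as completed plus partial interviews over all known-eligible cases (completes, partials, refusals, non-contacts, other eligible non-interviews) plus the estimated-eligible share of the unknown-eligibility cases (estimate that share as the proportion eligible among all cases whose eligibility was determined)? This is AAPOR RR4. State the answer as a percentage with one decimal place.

37.0%

Num: 131 + 13 = 144
Known eligible: 131 + 13 + 61 + 83 + 29 = 317
e = 317 / (317 + 110) = 317 / 427 = 0.7424
Estimated eligible among unknowns: 0.7424 × 97 = 72.01
Denom: 317 + 72.01 = 389.01
RR4 = 144 / 389.01 = 0.3702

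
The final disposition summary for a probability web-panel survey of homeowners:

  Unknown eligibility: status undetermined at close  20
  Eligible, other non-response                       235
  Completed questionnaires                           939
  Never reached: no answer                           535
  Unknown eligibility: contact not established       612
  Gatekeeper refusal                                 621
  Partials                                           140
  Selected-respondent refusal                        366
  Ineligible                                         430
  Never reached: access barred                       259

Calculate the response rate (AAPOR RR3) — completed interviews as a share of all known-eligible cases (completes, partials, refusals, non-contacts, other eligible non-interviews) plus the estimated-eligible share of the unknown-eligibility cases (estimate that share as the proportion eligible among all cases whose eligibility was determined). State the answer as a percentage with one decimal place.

25.7%

Refusals = 621 + 366 = 987
Non-contacts = 535 + 259 = 794
Unknown eligibility = 612 + 20 = 632
Top = 939
Known eligible = 939 + 140 + 987 + 794 + 235 = 3095
e = 3095 / (3095 + 430) = 3095 / 3525 = 0.8780
e × U = 0.8780 × 632 = 554.90
Denominator = 3095 + 554.90 = 3649.90
RR3 = 939 / 3649.90 = 0.2573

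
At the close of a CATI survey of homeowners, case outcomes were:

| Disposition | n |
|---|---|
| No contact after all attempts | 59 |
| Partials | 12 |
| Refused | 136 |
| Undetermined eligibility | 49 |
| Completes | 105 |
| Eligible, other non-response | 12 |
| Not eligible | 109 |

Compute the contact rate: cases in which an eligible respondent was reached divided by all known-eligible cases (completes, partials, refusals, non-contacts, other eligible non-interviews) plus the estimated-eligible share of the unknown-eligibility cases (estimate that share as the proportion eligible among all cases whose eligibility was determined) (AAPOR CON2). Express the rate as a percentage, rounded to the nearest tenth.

73.5%

Numerator → 105 + 12 + 136 + 12 = 265
Eligible (known) → 105 + 12 + 136 + 59 + 12 = 324
e = 324 / (324 + 109) = 324 / 433 = 0.7483
Estimated eligible among unknowns → 0.7483 × 49 = 36.67
Denominator → 324 + 36.67 = 360.67
CON2 = 265 / 360.67 = 0.7347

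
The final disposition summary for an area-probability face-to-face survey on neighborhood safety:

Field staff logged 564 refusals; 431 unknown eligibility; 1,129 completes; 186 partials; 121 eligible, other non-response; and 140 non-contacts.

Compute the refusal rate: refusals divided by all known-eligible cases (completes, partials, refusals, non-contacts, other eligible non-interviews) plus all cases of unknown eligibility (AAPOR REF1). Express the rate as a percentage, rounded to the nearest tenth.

Top = 564
Base = 1129 + 186 + 564 + 140 + 121 + 431 = 2571
REF1 = 564 / 2571 = 0.2194

21.9%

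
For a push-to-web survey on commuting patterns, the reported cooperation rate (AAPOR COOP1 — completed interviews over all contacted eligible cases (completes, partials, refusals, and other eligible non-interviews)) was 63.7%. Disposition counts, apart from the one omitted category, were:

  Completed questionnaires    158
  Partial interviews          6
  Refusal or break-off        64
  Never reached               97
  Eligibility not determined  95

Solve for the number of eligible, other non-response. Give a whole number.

COOP1 = 158 / D = 0.637
D = 158 / 0.637 = 248.0
Remaining denominator categories sum to 228
eligible, other non-response = 248.0 − 228 ≈ 20

20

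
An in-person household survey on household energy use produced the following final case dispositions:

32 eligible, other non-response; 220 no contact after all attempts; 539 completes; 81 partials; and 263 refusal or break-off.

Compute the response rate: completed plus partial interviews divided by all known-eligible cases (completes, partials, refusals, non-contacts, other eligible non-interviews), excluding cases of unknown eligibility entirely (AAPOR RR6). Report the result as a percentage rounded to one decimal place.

Num = 539 + 81 = 620
Base = 539 + 81 + 263 + 220 + 32 = 1135
RR6 = 620 / 1135 = 0.5463

54.6%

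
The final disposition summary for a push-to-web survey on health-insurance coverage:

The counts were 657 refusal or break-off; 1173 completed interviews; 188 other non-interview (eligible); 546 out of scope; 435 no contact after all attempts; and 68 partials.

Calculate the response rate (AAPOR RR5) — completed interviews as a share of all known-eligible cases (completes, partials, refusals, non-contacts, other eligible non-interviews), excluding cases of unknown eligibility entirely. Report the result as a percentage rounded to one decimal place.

46.5%

Num = 1173
Base = 1173 + 68 + 657 + 435 + 188 = 2521
RR5 = 1173 / 2521 = 0.4653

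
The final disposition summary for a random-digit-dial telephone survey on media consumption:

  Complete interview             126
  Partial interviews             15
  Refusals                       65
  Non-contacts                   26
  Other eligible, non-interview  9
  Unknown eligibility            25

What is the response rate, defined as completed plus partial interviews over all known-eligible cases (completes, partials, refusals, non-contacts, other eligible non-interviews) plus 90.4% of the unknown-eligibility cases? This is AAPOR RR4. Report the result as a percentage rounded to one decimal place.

Num: 126 + 15 = 141
Eligible (known): 126 + 15 + 65 + 26 + 9 = 241
e × U: 0.9040 × 25 = 22.60
Base: 241 + 22.60 = 263.60
RR4 = 141 / 263.60 = 0.5349

53.5%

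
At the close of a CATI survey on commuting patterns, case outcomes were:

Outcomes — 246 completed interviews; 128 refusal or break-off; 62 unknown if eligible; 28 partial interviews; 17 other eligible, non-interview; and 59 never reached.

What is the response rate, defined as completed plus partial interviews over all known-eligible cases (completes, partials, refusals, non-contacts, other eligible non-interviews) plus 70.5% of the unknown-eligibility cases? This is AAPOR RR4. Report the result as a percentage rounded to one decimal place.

52.5%

Top = 246 + 28 = 274
Eligible (known) = 246 + 28 + 128 + 59 + 17 = 478
Eligible share of unknowns = 0.7050 × 62 = 43.71
Denom = 478 + 43.71 = 521.71
RR4 = 274 / 521.71 = 0.5252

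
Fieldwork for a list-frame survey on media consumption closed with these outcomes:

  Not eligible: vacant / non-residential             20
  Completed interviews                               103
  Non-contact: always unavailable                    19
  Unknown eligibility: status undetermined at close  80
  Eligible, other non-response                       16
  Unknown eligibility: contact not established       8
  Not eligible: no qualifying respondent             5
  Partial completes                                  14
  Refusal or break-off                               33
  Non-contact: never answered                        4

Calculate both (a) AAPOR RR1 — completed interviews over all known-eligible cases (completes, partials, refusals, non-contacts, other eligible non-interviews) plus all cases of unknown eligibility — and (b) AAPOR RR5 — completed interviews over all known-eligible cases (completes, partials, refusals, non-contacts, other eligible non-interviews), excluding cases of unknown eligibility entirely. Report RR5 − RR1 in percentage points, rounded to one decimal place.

17.3

No contact after all attempts = 4 + 19 = 23
Unknown if eligible = 8 + 80 = 88
Screened out, ineligible = 5 + 20 = 25
Num → 103
Denom → 103 + 14 + 33 + 23 + 16 + 88 = 277
RR1 = 103 / 277 = 0.3718
Denom → 103 + 14 + 33 + 23 + 16 = 189
RR5 = 103 / 189 = 0.5450
Difference = 54.50 − 37.18 = 17.32 percentage points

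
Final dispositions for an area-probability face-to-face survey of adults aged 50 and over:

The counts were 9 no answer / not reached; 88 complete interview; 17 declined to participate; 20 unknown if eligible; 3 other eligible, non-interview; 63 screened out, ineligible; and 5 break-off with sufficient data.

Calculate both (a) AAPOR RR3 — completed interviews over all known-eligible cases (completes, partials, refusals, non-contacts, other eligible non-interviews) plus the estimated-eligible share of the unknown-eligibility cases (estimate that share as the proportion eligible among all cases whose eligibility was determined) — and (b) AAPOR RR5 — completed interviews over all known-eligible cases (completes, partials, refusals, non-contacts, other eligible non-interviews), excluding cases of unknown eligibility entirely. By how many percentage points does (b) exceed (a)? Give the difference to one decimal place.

Top → 88
Eligible (known) → 88 + 5 + 17 + 9 + 3 = 122
e = 122 / (122 + 63) = 122 / 185 = 0.6595
Eligible share of unknowns → 0.6595 × 20 = 13.19
Denominator → 122 + 13.19 = 135.19
RR3 = 88 / 135.19 = 0.6509
Denominator → 88 + 5 + 17 + 9 + 3 = 122
RR5 = 88 / 122 = 0.7213
Difference = 72.13 − 65.09 = 7.04 percentage points

7.0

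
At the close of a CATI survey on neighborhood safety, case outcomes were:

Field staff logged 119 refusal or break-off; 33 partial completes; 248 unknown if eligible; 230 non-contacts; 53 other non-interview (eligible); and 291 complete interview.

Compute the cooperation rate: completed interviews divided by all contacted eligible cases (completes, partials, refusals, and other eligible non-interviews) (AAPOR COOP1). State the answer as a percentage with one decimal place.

58.7%

Numerator: 291
Denominator: 291 + 33 + 119 + 53 = 496
COOP1 = 291 / 496 = 0.5867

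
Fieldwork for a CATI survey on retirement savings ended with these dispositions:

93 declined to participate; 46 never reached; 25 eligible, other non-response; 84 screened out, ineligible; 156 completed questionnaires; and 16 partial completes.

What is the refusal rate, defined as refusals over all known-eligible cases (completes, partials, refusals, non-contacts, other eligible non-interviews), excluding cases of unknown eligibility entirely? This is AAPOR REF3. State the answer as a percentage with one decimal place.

27.7%

Top = 93
Denom = 156 + 16 + 93 + 46 + 25 = 336
REF3 = 93 / 336 = 0.2768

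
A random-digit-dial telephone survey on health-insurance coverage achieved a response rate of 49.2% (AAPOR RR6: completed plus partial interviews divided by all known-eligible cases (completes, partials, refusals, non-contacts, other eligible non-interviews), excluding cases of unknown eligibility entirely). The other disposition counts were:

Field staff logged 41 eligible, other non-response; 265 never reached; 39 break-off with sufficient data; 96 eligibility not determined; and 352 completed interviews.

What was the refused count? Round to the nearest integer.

Numerator = 352 + 39 = 391
RR6 = 391 / D = 0.492
D = 391 / 0.492 = 794.7
Remaining denominator categories sum to 697
refused = 794.7 − 697 ≈ 98

98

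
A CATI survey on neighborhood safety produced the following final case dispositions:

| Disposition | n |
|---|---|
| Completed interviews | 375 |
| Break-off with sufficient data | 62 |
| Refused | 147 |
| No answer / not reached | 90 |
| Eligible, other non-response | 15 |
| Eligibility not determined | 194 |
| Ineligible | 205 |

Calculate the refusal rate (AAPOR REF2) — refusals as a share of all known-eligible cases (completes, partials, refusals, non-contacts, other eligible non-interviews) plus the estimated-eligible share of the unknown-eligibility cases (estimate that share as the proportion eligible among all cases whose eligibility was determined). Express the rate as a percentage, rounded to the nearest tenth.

Numerator: 147
Eligible (known): 375 + 62 + 147 + 90 + 15 = 689
e = 689 / (689 + 205) = 689 / 894 = 0.7707
e × U: 0.7707 × 194 = 149.52
Base: 689 + 149.52 = 838.52
REF2 = 147 / 838.52 = 0.1753

17.5%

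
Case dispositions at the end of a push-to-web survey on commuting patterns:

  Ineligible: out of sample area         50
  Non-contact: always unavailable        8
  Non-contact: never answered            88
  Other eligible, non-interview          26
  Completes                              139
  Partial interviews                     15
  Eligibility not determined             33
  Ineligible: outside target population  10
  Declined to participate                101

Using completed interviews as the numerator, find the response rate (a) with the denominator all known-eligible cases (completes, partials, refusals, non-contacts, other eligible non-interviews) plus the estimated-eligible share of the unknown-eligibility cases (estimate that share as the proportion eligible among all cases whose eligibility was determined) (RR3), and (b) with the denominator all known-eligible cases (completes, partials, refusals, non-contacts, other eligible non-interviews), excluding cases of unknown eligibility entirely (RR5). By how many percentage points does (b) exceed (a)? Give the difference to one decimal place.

2.6

Non-contacts = 88 + 8 = 96
Not eligible = 10 + 50 = 60
Numerator → 139
Eligible (known) → 139 + 15 + 101 + 96 + 26 = 377
e = 377 / (377 + 60) = 377 / 437 = 0.8627
e × U → 0.8627 × 33 = 28.47
Denominator → 377 + 28.47 = 405.47
RR3 = 139 / 405.47 = 0.3428
Denominator → 139 + 15 + 101 + 96 + 26 = 377
RR5 = 139 / 377 = 0.3687
Difference = 36.87 − 34.28 = 2.59 percentage points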